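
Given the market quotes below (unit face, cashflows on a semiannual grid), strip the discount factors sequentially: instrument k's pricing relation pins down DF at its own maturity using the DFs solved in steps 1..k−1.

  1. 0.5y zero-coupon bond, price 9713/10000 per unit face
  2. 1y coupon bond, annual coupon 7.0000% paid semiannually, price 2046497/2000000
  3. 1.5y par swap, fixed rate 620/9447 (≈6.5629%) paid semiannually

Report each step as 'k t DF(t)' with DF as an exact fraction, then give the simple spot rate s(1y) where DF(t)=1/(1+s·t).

1 1/2 9713/10000
2 1 4779/5000
3 3/2 907/1000
s(1y) = (1/(4779/5000) − 1)/(1) = 221/4779 ≈ 4.6244%

step 1 [0.5y] zero: DF = P = 9713/10000 ≈ 0.971300
step 2 [1y] bond c/2=7/200: DF=(2046497/2000000 − 7/200·(0.971300))/(1+7/200) = 4779/5000 ≈ 0.955800
step 3 [1.5y] swap r/2=310/9447: DF=(1 − 310/9447·(0.971300+0.955800))/(1+310/9447) = 907/1000 ≈ 0.907000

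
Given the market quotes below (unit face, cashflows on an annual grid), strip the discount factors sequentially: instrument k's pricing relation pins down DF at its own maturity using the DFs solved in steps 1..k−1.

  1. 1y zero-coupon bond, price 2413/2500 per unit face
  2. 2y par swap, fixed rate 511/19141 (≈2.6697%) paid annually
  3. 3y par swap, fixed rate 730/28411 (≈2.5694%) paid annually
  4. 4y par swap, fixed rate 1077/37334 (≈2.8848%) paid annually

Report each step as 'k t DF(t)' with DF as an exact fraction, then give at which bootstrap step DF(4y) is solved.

step 1 [1y] zero: DF = P = 2413/2500 ≈ 0.965200
step 2 [2y] swap r/1=511/19141: DF=(1 − 511/19141·(0.965200))/(1+511/19141) = 9489/10000 ≈ 0.948900
step 3 [3y] swap r/1=730/28411: DF=(1 − 730/28411·(0.965200+0.948900))/(1+730/28411) = 927/1000 ≈ 0.927000
step 4 [4y] swap r/1=1077/37334: DF=(1 − 1077/37334·(0.965200+0.948900+0.927000))/(1+1077/37334) = 8923/10000 ≈ 0.892300

1 1 2413/2500
2 2 9489/10000
3 3 927/1000
4 4 8923/10000
DF(4y) is solved at step 4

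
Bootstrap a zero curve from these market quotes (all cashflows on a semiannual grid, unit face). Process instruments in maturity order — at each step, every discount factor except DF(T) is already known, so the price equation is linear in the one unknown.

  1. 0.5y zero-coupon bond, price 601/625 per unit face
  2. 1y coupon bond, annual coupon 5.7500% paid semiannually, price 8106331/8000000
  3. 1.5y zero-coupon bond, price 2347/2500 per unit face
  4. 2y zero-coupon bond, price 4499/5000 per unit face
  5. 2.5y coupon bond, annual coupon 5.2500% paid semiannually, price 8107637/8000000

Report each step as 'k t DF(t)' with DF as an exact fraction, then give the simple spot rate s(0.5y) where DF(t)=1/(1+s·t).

1 1/2 601/625
2 1 9581/10000
3 3/2 2347/2500
4 2 4499/5000
5 5/2 4457/5000
s(0.5y) = (1/(601/625) − 1)/(1/2) = 48/601 ≈ 7.9867%

step 1 [0.5y] zero: DF = P = 601/625 ≈ 0.961600
step 2 [1y] bond c/2=23/800: DF=(8106331/8000000 − 23/800·(0.961600))/(1+23/800) = 9581/10000 ≈ 0.958100
step 3 [1.5y] zero: DF = P = 2347/2500 ≈ 0.938800
step 4 [2y] zero: DF = P = 4499/5000 ≈ 0.899800
step 5 [2.5y] bond c/2=21/800: DF=(8107637/8000000 − 21/800·(0.961600+0.958100+0.938800+0.899800))/(1+21/800) = 4457/5000 ≈ 0.891400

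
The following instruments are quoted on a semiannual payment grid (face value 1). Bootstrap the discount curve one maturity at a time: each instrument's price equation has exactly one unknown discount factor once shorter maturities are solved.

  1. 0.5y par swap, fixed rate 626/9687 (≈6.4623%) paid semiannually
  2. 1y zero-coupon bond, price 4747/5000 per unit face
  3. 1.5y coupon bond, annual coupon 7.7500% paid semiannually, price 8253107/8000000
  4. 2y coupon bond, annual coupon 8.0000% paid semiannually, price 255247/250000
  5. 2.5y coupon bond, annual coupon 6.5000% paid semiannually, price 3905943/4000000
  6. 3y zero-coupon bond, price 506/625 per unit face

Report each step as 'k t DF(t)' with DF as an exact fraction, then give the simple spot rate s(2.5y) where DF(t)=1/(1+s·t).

step 1 [0.5y] swap r/2=313/9687: DF=(1 − 313/9687·(0))/(1+313/9687) = 9687/10000 ≈ 0.968700
step 2 [1y] zero: DF = P = 4747/5000 ≈ 0.949400
step 3 [1.5y] bond c/2=31/800: DF=(8253107/8000000 − 31/800·(0.968700+0.949400))/(1+31/800) = 576/625 ≈ 0.921600
step 4 [2y] bond c/2=1/25: DF=(255247/250000 − 1/25·(0.968700+0.949400+0.921600))/(1+1/25) = 349/400 ≈ 0.872500
step 5 [2.5y] bond c/2=13/400: DF=(3905943/4000000 − 13/400·(0.968700+0.949400+0.921600+0.872500))/(1+13/400) = 8289/10000 ≈ 0.828900
step 6 [3y] zero: DF = P = 506/625 ≈ 0.809600

1 1/2 9687/10000
2 1 4747/5000
3 3/2 576/625
4 2 349/400
5 5/2 8289/10000
6 3 506/625
s(2.5y) = (1/(8289/10000) − 1)/(5/2) = 3422/41445 ≈ 8.2567%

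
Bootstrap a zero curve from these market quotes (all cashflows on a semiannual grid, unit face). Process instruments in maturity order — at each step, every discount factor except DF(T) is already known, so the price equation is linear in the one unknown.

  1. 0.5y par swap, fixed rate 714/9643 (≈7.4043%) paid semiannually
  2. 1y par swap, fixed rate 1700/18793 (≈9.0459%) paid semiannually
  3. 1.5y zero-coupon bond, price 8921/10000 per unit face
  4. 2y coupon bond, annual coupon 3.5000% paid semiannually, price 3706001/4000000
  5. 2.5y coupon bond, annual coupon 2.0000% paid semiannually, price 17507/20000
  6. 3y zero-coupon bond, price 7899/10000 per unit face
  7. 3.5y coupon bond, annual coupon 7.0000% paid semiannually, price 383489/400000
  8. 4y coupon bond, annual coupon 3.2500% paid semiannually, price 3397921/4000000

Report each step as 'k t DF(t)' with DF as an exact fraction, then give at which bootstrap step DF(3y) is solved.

1 1/2 9643/10000
2 1 183/200
3 3/2 8921/10000
4 2 8629/10000
5 5/2 8307/10000
6 3 7899/10000
7 7/2 3743/5000
8 4 7399/10000
DF(3y) is solved at step 6

step 1 [0.5y] swap r/2=357/9643: DF=(1 − 357/9643·(0))/(1+357/9643) = 9643/10000 ≈ 0.964300
step 2 [1y] swap r/2=850/18793: DF=(1 − 850/18793·(0.964300))/(1+850/18793) = 183/200 ≈ 0.915000
step 3 [1.5y] zero: DF = P = 8921/10000 ≈ 0.892100
step 4 [2y] bond c/2=7/400: DF=(3706001/4000000 − 7/400·(0.964300+0.915000+0.892100))/(1+7/400) = 8629/10000 ≈ 0.862900
step 5 [2.5y] bond c/2=1/100: DF=(17507/20000 − 1/100·(0.964300+0.915000+0.892100+0.862900))/(1+1/100) = 8307/10000 ≈ 0.830700
step 6 [3y] zero: DF = P = 7899/10000 ≈ 0.789900
step 7 [3.5y] bond c/2=7/200: DF=(383489/400000 − 7/200·(0.964300+0.915000+0.892100+0.862900+0.830700+0.789900))/(1+7/200) = 3743/5000 ≈ 0.748600
step 8 [4y] bond c/2=13/800: DF=(3397921/4000000 − 13/800·(0.964300+0.915000+0.892100+0.862900+0.830700+0.789900+0.748600))/(1+13/800) = 7399/10000 ≈ 0.739900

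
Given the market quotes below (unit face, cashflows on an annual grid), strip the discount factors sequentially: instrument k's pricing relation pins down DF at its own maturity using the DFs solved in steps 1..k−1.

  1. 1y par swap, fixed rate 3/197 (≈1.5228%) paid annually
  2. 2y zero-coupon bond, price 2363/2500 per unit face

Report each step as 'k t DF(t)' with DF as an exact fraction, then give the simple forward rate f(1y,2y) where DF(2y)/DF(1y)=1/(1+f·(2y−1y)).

1 1 197/200
2 2 2363/2500
f(1y,2y) = ((197/200)/(2363/2500) − 1)/(1) = 199/4726 ≈ 4.2107%

step 1 [1y] swap r/1=3/197: DF=(1 − 3/197·(0))/(1+3/197) = 197/200 ≈ 0.985000
step 2 [2y] zero: DF = P = 2363/2500 ≈ 0.945200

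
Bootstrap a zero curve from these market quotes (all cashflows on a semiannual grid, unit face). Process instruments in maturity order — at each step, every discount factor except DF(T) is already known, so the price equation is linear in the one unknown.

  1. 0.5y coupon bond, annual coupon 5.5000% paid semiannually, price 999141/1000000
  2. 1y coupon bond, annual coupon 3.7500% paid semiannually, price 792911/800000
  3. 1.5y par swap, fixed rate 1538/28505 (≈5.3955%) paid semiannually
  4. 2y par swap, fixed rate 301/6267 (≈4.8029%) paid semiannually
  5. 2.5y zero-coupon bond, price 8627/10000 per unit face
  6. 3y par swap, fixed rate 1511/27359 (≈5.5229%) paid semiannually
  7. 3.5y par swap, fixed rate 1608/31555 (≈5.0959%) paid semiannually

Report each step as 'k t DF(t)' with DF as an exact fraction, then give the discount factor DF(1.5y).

1 1/2 2431/2500
2 1 191/200
3 3/2 9231/10000
4 2 9097/10000
5 5/2 8627/10000
6 3 8489/10000
7 7/2 1049/1250
DF(1.5y) = 9231/10000 ≈ 0.923100

step 1 [0.5y] bond c/2=11/400: DF=(999141/1000000 − 11/400·(0))/(1+11/400) = 2431/2500 ≈ 0.972400
step 2 [1y] bond c/2=3/160: DF=(792911/800000 − 3/160·(0.972400))/(1+3/160) = 191/200 ≈ 0.955000
step 3 [1.5y] swap r/2=769/28505: DF=(1 − 769/28505·(0.972400+0.955000))/(1+769/28505) = 9231/10000 ≈ 0.923100
step 4 [2y] swap r/2=301/12534: DF=(1 − 301/12534·(0.972400+0.955000+0.923100))/(1+301/12534) = 9097/10000 ≈ 0.909700
step 5 [2.5y] zero: DF = P = 8627/10000 ≈ 0.862700
step 6 [3y] swap r/2=1511/54718: DF=(1 − 1511/54718·(0.972400+0.955000+0.923100+0.909700+0.862700))/(1+1511/54718) = 8489/10000 ≈ 0.848900
step 7 [3.5y] swap r/2=804/31555: DF=(1 − 804/31555·(0.972400+0.955000+0.923100+0.909700+0.862700+0.848900))/(1+804/31555) = 1049/1250 ≈ 0.839200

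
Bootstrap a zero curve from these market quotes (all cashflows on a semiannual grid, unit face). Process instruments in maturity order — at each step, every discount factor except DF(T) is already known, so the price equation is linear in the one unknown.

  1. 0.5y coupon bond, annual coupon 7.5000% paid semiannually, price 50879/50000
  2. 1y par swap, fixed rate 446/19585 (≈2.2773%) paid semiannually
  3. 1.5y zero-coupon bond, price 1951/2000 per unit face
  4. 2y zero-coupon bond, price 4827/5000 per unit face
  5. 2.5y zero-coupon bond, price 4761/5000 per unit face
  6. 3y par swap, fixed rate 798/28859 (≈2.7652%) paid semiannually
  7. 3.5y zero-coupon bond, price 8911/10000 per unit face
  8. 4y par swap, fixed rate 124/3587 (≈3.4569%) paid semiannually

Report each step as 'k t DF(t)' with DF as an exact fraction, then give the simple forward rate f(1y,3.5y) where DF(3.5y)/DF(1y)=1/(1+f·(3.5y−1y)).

1 1/2 613/625
2 1 9777/10000
3 3/2 1951/2000
4 2 4827/5000
5 5/2 4761/5000
6 3 4601/5000
7 7/2 8911/10000
8 4 4349/5000
f(1y,3.5y) = ((9777/10000)/(8911/10000) − 1)/(5/2) = 1732/44555 ≈ 3.8873%

step 1 [0.5y] bond c/2=3/80: DF=(50879/50000 − 3/80·(0))/(1+3/80) = 613/625 ≈ 0.980800
step 2 [1y] swap r/2=223/19585: DF=(1 − 223/19585·(0.980800))/(1+223/19585) = 9777/10000 ≈ 0.977700
step 3 [1.5y] zero: DF = P = 1951/2000 ≈ 0.975500
step 4 [2y] zero: DF = P = 4827/5000 ≈ 0.965400
step 5 [2.5y] zero: DF = P = 4761/5000 ≈ 0.952200
step 6 [3y] swap r/2=399/28859: DF=(1 − 399/28859·(0.980800+0.977700+0.975500+0.965400+0.952200))/(1+399/28859) = 4601/5000 ≈ 0.920200
step 7 [3.5y] zero: DF = P = 8911/10000 ≈ 0.891100
step 8 [4y] swap r/2=62/3587: DF=(1 − 62/3587·(0.980800+0.977700+0.975500+0.965400+0.952200+0.920200+0.891100))/(1+62/3587) = 4349/5000 ≈ 0.869800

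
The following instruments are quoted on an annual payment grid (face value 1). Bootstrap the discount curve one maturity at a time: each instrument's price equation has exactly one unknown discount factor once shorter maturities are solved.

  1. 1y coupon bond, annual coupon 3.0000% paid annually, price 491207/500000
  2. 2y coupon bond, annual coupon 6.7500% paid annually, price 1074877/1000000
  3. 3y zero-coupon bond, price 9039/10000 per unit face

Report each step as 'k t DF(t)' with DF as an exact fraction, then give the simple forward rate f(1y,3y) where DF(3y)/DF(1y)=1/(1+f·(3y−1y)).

step 1 [1y] bond c/1=3/100: DF=(491207/500000 − 3/100·(0))/(1+3/100) = 4769/5000 ≈ 0.953800
step 2 [2y] bond c/1=27/400: DF=(1074877/1000000 − 27/400·(0.953800))/(1+27/400) = 4733/5000 ≈ 0.946600
step 3 [3y] zero: DF = P = 9039/10000 ≈ 0.903900

1 1 4769/5000
2 2 4733/5000
3 3 9039/10000
f(1y,3y) = ((4769/5000)/(9039/10000) − 1)/(2) = 499/18078 ≈ 2.7603%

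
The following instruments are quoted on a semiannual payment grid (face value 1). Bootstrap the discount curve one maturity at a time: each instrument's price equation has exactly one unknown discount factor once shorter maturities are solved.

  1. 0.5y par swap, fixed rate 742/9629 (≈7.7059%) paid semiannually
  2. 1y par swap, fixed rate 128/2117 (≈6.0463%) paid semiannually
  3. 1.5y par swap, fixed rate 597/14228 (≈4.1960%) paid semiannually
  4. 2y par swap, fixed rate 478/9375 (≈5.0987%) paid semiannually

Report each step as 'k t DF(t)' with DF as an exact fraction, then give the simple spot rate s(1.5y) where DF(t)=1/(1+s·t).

step 1 [0.5y] swap r/2=371/9629: DF=(1 − 371/9629·(0))/(1+371/9629) = 9629/10000 ≈ 0.962900
step 2 [1y] swap r/2=64/2117: DF=(1 − 64/2117·(0.962900))/(1+64/2117) = 589/625 ≈ 0.942400
step 3 [1.5y] swap r/2=597/28456: DF=(1 − 597/28456·(0.962900+0.942400))/(1+597/28456) = 9403/10000 ≈ 0.940300
step 4 [2y] swap r/2=239/9375: DF=(1 − 239/9375·(0.962900+0.942400+0.940300))/(1+239/9375) = 2261/2500 ≈ 0.904400

1 1/2 9629/10000
2 1 589/625
3 3/2 9403/10000
4 2 2261/2500
s(1.5y) = (1/(9403/10000) − 1)/(3/2) = 398/9403 ≈ 4.2327%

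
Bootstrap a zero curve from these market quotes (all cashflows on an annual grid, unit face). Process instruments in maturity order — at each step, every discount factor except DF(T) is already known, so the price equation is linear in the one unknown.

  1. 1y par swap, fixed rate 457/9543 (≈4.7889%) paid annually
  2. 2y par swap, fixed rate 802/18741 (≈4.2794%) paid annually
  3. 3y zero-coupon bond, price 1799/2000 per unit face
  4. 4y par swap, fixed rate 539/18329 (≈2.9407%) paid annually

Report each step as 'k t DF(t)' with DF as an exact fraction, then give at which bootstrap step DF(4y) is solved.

step 1 [1y] swap r/1=457/9543: DF=(1 − 457/9543·(0))/(1+457/9543) = 9543/10000 ≈ 0.954300
step 2 [2y] swap r/1=802/18741: DF=(1 − 802/18741·(0.954300))/(1+802/18741) = 4599/5000 ≈ 0.919800
step 3 [3y] zero: DF = P = 1799/2000 ≈ 0.899500
step 4 [4y] swap r/1=539/18329: DF=(1 − 539/18329·(0.954300+0.919800+0.899500))/(1+539/18329) = 4461/5000 ≈ 0.892200

1 1 9543/10000
2 2 4599/5000
3 3 1799/2000
4 4 4461/5000
DF(4y) is solved at step 4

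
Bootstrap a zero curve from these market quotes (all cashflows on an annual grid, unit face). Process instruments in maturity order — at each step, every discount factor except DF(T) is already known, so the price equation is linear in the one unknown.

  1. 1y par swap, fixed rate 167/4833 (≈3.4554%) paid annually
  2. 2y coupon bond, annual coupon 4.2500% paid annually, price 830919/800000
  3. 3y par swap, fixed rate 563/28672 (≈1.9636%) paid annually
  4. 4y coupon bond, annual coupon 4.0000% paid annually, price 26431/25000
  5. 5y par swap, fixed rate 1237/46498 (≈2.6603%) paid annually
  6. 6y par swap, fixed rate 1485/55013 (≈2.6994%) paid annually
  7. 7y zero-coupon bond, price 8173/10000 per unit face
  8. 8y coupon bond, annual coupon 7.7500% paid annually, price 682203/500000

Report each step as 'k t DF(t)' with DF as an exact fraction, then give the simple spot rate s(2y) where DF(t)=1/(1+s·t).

1 1 4833/5000
2 2 9569/10000
3 3 9437/10000
4 4 9063/10000
5 5 8763/10000
6 6 1703/2000
7 7 8173/10000
8 8 4059/5000
s(2y) = (1/(9569/10000) − 1)/(2) = 431/19138 ≈ 2.2521%

step 1 [1y] swap r/1=167/4833: DF=(1 − 167/4833·(0))/(1+167/4833) = 4833/5000 ≈ 0.966600
step 2 [2y] bond c/1=17/400: DF=(830919/800000 − 17/400·(0.966600))/(1+17/400) = 9569/10000 ≈ 0.956900
step 3 [3y] swap r/1=563/28672: DF=(1 − 563/28672·(0.966600+0.956900))/(1+563/28672) = 9437/10000 ≈ 0.943700
step 4 [4y] bond c/1=1/25: DF=(26431/25000 − 1/25·(0.966600+0.956900+0.943700))/(1+1/25) = 9063/10000 ≈ 0.906300
step 5 [5y] swap r/1=1237/46498: DF=(1 − 1237/46498·(0.966600+0.956900+0.943700+0.906300))/(1+1237/46498) = 8763/10000 ≈ 0.876300
step 6 [6y] swap r/1=1485/55013: DF=(1 − 1485/55013·(0.966600+0.956900+0.943700+0.906300+0.876300))/(1+1485/55013) = 1703/2000 ≈ 0.851500
step 7 [7y] zero: DF = P = 8173/10000 ≈ 0.817300
step 8 [8y] bond c/1=31/400: DF=(682203/500000 − 31/400·(0.966600+0.956900+0.943700+0.906300+0.876300+0.851500+0.817300))/(1+31/400) = 4059/5000 ≈ 0.811800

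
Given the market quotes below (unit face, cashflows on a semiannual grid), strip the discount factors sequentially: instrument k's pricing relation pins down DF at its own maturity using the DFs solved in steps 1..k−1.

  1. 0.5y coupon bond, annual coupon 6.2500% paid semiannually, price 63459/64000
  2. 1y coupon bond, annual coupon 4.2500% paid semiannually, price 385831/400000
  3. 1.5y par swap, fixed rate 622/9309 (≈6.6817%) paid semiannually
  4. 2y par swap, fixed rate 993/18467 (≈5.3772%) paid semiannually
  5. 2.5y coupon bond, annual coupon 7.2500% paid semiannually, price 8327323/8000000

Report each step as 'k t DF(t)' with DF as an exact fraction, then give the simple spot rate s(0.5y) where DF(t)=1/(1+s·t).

1 1/2 1923/2000
2 1 1849/2000
3 3/2 9067/10000
4 2 9007/10000
5 5/2 8753/10000
s(0.5y) = (1/(1923/2000) − 1)/(1/2) = 154/1923 ≈ 8.0083%

step 1 [0.5y] bond c/2=1/32: DF=(63459/64000 − 1/32·(0))/(1+1/32) = 1923/2000 ≈ 0.961500
step 2 [1y] bond c/2=17/800: DF=(385831/400000 − 17/800·(0.961500))/(1+17/800) = 1849/2000 ≈ 0.924500
step 3 [1.5y] swap r/2=311/9309: DF=(1 − 311/9309·(0.961500+0.924500))/(1+311/9309) = 9067/10000 ≈ 0.906700
step 4 [2y] swap r/2=993/36934: DF=(1 − 993/36934·(0.961500+0.924500+0.906700))/(1+993/36934) = 9007/10000 ≈ 0.900700
step 5 [2.5y] bond c/2=29/800: DF=(8327323/8000000 − 29/800·(0.961500+0.924500+0.906700+0.900700))/(1+29/800) = 8753/10000 ≈ 0.875300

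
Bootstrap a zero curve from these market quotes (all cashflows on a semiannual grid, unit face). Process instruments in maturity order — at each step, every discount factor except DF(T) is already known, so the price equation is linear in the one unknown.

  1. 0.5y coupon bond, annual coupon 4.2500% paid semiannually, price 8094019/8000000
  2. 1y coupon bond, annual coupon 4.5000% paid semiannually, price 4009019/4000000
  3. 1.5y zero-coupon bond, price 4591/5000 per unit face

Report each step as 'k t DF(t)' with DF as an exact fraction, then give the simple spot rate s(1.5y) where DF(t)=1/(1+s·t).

1 1/2 9907/10000
2 1 599/625
3 3/2 4591/5000
s(1.5y) = (1/(4591/5000) − 1)/(3/2) = 818/13773 ≈ 5.9392%

step 1 [0.5y] bond c/2=17/800: DF=(8094019/8000000 − 17/800·(0))/(1+17/800) = 9907/10000 ≈ 0.990700
step 2 [1y] bond c/2=9/400: DF=(4009019/4000000 − 9/400·(0.990700))/(1+9/400) = 599/625 ≈ 0.958400
step 3 [1.5y] zero: DF = P = 4591/5000 ≈ 0.918200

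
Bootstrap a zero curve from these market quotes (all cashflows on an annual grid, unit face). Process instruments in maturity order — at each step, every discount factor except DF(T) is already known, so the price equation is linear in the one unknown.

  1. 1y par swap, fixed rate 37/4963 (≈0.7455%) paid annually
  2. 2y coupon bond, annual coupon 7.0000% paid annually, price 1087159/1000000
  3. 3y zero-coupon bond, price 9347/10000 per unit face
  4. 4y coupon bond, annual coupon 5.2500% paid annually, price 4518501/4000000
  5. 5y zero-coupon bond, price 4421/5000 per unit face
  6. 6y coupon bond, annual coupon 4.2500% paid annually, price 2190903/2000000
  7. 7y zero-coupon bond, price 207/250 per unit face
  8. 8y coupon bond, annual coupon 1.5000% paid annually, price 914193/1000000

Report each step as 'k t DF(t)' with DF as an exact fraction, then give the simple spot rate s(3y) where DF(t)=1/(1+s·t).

step 1 [1y] swap r/1=37/4963: DF=(1 − 37/4963·(0))/(1+37/4963) = 4963/5000 ≈ 0.992600
step 2 [2y] bond c/1=7/100: DF=(1087159/1000000 − 7/100·(0.992600))/(1+7/100) = 9511/10000 ≈ 0.951100
step 3 [3y] zero: DF = P = 9347/10000 ≈ 0.934700
step 4 [4y] bond c/1=21/400: DF=(4518501/4000000 − 21/400·(0.992600+0.951100+0.934700))/(1+21/400) = 9297/10000 ≈ 0.929700
step 5 [5y] zero: DF = P = 4421/5000 ≈ 0.884200
step 6 [6y] bond c/1=17/400: DF=(2190903/2000000 − 17/400·(0.992600+0.951100+0.934700+0.929700+0.884200))/(1+17/400) = 1719/2000 ≈ 0.859500
step 7 [7y] zero: DF = P = 207/250 ≈ 0.828000
step 8 [8y] bond c/1=3/200: DF=(914193/1000000 − 3/200·(0.992600+0.951100+0.934700+0.929700+0.884200+0.859500+0.828000))/(1+3/200) = 504/625 ≈ 0.806400

1 1 4963/5000
2 2 9511/10000
3 3 9347/10000
4 4 9297/10000
5 5 4421/5000
6 6 1719/2000
7 7 207/250
8 8 504/625
s(3y) = (1/(9347/10000) − 1)/(3) = 653/28041 ≈ 2.3287%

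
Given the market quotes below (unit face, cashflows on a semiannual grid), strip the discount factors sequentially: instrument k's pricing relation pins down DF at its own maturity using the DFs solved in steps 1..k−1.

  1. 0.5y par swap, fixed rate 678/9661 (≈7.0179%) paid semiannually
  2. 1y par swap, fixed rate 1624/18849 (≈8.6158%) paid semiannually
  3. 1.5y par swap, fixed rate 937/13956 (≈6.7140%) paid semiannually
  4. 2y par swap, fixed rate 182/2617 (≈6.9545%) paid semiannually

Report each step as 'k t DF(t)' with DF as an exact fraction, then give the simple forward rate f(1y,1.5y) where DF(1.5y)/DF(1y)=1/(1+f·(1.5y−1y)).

1 1/2 9661/10000
2 1 2297/2500
3 3/2 9063/10000
4 2 4363/5000
f(1y,1.5y) = ((2297/2500)/(9063/10000) − 1)/(1/2) = 250/9063 ≈ 2.7585%

step 1 [0.5y] swap r/2=339/9661: DF=(1 − 339/9661·(0))/(1+339/9661) = 9661/10000 ≈ 0.966100
step 2 [1y] swap r/2=812/18849: DF=(1 − 812/18849·(0.966100))/(1+812/18849) = 2297/2500 ≈ 0.918800
step 3 [1.5y] swap r/2=937/27912: DF=(1 − 937/27912·(0.966100+0.918800))/(1+937/27912) = 9063/10000 ≈ 0.906300
step 4 [2y] swap r/2=91/2617: DF=(1 − 91/2617·(0.966100+0.918800+0.906300))/(1+91/2617) = 4363/5000 ≈ 0.872600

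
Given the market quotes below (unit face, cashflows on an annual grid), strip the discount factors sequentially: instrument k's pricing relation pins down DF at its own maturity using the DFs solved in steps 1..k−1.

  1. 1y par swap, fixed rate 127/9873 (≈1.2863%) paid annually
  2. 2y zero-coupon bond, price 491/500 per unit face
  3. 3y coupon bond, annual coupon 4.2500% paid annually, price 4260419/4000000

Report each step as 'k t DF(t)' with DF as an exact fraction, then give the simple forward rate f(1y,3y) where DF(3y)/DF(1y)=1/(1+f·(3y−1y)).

1 1 9873/10000
2 2 491/500
3 3 4707/5000
f(1y,3y) = ((9873/10000)/(4707/5000) − 1)/(2) = 51/2092 ≈ 2.4379%

step 1 [1y] swap r/1=127/9873: DF=(1 − 127/9873·(0))/(1+127/9873) = 9873/10000 ≈ 0.987300
step 2 [2y] zero: DF = P = 491/500 ≈ 0.982000
step 3 [3y] bond c/1=17/400: DF=(4260419/4000000 − 17/400·(0.987300+0.982000))/(1+17/400) = 4707/5000 ≈ 0.941400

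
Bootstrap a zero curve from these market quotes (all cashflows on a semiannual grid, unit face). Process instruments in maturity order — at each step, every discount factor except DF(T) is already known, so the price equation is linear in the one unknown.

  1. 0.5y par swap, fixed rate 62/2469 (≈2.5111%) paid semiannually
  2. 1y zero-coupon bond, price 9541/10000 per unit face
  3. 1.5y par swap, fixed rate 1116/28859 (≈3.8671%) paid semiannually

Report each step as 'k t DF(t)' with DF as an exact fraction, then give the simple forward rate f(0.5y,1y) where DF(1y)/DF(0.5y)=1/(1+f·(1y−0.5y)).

1 1/2 2469/2500
2 1 9541/10000
3 3/2 4721/5000
f(0.5y,1y) = ((2469/2500)/(9541/10000) − 1)/(1/2) = 670/9541 ≈ 7.0223%

step 1 [0.5y] swap r/2=31/2469: DF=(1 − 31/2469·(0))/(1+31/2469) = 2469/2500 ≈ 0.987600
step 2 [1y] zero: DF = P = 9541/10000 ≈ 0.954100
step 3 [1.5y] swap r/2=558/28859: DF=(1 − 558/28859·(0.987600+0.954100))/(1+558/28859) = 4721/5000 ≈ 0.944200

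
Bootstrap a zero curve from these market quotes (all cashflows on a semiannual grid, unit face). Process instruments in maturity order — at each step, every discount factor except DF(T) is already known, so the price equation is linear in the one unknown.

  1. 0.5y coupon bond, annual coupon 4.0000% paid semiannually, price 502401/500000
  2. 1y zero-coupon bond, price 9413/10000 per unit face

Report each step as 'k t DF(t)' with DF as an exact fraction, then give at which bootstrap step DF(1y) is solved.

step 1 [0.5y] bond c/2=1/50: DF=(502401/500000 − 1/50·(0))/(1+1/50) = 9851/10000 ≈ 0.985100
step 2 [1y] zero: DF = P = 9413/10000 ≈ 0.941300

1 1/2 9851/10000
2 1 9413/10000
DF(1y) is solved at step 2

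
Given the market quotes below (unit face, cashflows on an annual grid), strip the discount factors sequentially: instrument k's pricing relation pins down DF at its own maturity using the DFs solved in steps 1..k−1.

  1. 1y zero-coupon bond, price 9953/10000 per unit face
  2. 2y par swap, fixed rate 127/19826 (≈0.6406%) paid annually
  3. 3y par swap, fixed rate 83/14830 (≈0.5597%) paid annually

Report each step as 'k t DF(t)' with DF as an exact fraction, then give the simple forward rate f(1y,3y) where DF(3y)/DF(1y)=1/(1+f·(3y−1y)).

step 1 [1y] zero: DF = P = 9953/10000 ≈ 0.995300
step 2 [2y] swap r/1=127/19826: DF=(1 − 127/19826·(0.995300))/(1+127/19826) = 9873/10000 ≈ 0.987300
step 3 [3y] swap r/1=83/14830: DF=(1 − 83/14830·(0.995300+0.987300))/(1+83/14830) = 4917/5000 ≈ 0.983400

1 1 9953/10000
2 2 9873/10000
3 3 4917/5000
f(1y,3y) = ((9953/10000)/(4917/5000) − 1)/(2) = 119/19668 ≈ 0.6050%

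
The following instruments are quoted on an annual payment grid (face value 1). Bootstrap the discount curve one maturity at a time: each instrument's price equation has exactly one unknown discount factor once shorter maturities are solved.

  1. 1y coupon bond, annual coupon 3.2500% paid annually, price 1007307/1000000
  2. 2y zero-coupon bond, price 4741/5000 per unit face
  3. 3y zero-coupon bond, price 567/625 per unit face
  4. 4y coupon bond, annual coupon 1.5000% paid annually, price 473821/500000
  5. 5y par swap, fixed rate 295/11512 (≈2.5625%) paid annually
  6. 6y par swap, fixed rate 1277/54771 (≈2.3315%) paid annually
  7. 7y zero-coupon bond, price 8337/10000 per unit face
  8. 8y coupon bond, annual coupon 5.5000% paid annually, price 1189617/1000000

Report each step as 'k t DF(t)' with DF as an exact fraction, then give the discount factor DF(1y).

1 1 2439/2500
2 2 4741/5000
3 3 567/625
4 4 4459/5000
5 5 441/500
6 6 8723/10000
7 7 8337/10000
8 8 3993/5000
DF(1y) = 2439/2500 ≈ 0.975600

step 1 [1y] bond c/1=13/400: DF=(1007307/1000000 − 13/400·(0))/(1+13/400) = 2439/2500 ≈ 0.975600
step 2 [2y] zero: DF = P = 4741/5000 ≈ 0.948200
step 3 [3y] zero: DF = P = 567/625 ≈ 0.907200
step 4 [4y] bond c/1=3/200: DF=(473821/500000 − 3/200·(0.975600+0.948200+0.907200))/(1+3/200) = 4459/5000 ≈ 0.891800
step 5 [5y] swap r/1=295/11512: DF=(1 − 295/11512·(0.975600+0.948200+0.907200+0.891800))/(1+295/11512) = 441/500 ≈ 0.882000
step 6 [6y] swap r/1=1277/54771: DF=(1 − 1277/54771·(0.975600+0.948200+0.907200+0.891800+0.882000))/(1+1277/54771) = 8723/10000 ≈ 0.872300
step 7 [7y] zero: DF = P = 8337/10000 ≈ 0.833700
step 8 [8y] bond c/1=11/200: DF=(1189617/1000000 − 11/200·(0.975600+0.948200+0.907200+0.891800+0.882000+0.872300+0.833700))/(1+11/200) = 3993/5000 ≈ 0.798600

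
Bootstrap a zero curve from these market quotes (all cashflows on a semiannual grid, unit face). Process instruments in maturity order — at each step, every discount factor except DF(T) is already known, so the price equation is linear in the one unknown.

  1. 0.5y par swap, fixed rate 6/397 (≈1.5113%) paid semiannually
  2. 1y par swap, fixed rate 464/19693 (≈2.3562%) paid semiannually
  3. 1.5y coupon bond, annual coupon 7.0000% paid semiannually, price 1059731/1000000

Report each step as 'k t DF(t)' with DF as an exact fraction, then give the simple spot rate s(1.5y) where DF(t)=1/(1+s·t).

step 1 [0.5y] swap r/2=3/397: DF=(1 − 3/397·(0))/(1+3/397) = 397/400 ≈ 0.992500
step 2 [1y] swap r/2=232/19693: DF=(1 − 232/19693·(0.992500))/(1+232/19693) = 1221/1250 ≈ 0.976800
step 3 [1.5y] bond c/2=7/200: DF=(1059731/1000000 − 7/200·(0.992500+0.976800))/(1+7/200) = 9573/10000 ≈ 0.957300

1 1/2 397/400
2 1 1221/1250
3 3/2 9573/10000
s(1.5y) = (1/(9573/10000) − 1)/(3/2) = 854/28719 ≈ 2.9736%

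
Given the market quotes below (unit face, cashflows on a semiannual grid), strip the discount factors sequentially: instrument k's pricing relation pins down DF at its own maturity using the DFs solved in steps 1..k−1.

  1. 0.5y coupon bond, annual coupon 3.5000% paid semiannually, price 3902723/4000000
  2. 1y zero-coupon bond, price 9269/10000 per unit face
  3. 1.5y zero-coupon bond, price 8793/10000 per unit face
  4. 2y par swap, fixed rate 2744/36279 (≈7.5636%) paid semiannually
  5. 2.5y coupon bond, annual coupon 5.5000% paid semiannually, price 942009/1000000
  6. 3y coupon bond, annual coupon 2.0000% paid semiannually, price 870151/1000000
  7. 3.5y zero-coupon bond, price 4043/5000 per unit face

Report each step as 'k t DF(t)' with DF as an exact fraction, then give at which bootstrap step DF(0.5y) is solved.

1 1/2 9589/10000
2 1 9269/10000
3 3/2 8793/10000
4 2 2157/2500
5 5/2 8197/10000
6 3 327/400
7 7/2 4043/5000
DF(0.5y) is solved at step 1

step 1 [0.5y] bond c/2=7/400: DF=(3902723/4000000 − 7/400·(0))/(1+7/400) = 9589/10000 ≈ 0.958900
step 2 [1y] zero: DF = P = 9269/10000 ≈ 0.926900
step 3 [1.5y] zero: DF = P = 8793/10000 ≈ 0.879300
step 4 [2y] swap r/2=1372/36279: DF=(1 − 1372/36279·(0.958900+0.926900+0.879300))/(1+1372/36279) = 2157/2500 ≈ 0.862800
step 5 [2.5y] bond c/2=11/400: DF=(942009/1000000 − 11/400·(0.958900+0.926900+0.879300+0.862800))/(1+11/400) = 8197/10000 ≈ 0.819700
step 6 [3y] bond c/2=1/100: DF=(870151/1000000 − 1/100·(0.958900+0.926900+0.879300+0.862800+0.819700))/(1+1/100) = 327/400 ≈ 0.817500
step 7 [3.5y] zero: DF = P = 4043/5000 ≈ 0.808600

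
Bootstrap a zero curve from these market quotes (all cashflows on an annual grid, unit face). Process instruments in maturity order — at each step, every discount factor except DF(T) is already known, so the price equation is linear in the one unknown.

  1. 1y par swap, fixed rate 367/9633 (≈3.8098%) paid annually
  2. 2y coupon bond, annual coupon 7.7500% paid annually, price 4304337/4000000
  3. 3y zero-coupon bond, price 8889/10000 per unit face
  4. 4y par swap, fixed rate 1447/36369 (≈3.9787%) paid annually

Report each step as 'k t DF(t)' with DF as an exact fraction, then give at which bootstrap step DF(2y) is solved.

step 1 [1y] swap r/1=367/9633: DF=(1 − 367/9633·(0))/(1+367/9633) = 9633/10000 ≈ 0.963300
step 2 [2y] bond c/1=31/400: DF=(4304337/4000000 − 31/400·(0.963300))/(1+31/400) = 4647/5000 ≈ 0.929400
step 3 [3y] zero: DF = P = 8889/10000 ≈ 0.888900
step 4 [4y] swap r/1=1447/36369: DF=(1 − 1447/36369·(0.963300+0.929400+0.888900))/(1+1447/36369) = 8553/10000 ≈ 0.855300

1 1 9633/10000
2 2 4647/5000
3 3 8889/10000
4 4 8553/10000
DF(2y) is solved at step 2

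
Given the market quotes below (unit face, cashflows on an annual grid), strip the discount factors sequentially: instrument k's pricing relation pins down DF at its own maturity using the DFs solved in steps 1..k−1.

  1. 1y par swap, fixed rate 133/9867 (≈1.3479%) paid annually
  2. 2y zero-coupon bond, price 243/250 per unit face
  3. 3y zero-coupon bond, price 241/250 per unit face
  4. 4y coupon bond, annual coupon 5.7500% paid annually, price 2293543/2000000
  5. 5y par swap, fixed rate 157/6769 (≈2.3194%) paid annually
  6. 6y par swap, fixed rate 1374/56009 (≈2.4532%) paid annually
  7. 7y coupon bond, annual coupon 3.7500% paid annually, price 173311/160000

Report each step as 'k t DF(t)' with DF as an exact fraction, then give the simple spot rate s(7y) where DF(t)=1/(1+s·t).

1 1 9867/10000
2 2 243/250
3 3 241/250
4 4 1851/2000
5 5 8901/10000
6 6 4313/5000
7 7 526/625
s(7y) = (1/(526/625) − 1)/(7) = 99/3682 ≈ 2.6888%

step 1 [1y] swap r/1=133/9867: DF=(1 − 133/9867·(0))/(1+133/9867) = 9867/10000 ≈ 0.986700
step 2 [2y] zero: DF = P = 243/250 ≈ 0.972000
step 3 [3y] zero: DF = P = 241/250 ≈ 0.964000
step 4 [4y] bond c/1=23/400: DF=(2293543/2000000 − 23/400·(0.986700+0.972000+0.964000))/(1+23/400) = 1851/2000 ≈ 0.925500
step 5 [5y] swap r/1=157/6769: DF=(1 − 157/6769·(0.986700+0.972000+0.964000+0.925500))/(1+157/6769) = 8901/10000 ≈ 0.890100
step 6 [6y] swap r/1=1374/56009: DF=(1 − 1374/56009·(0.986700+0.972000+0.964000+0.925500+0.890100))/(1+1374/56009) = 4313/5000 ≈ 0.862600
step 7 [7y] bond c/1=3/80: DF=(173311/160000 − 3/80·(0.986700+0.972000+0.964000+0.925500+0.890100+0.862600))/(1+3/80) = 526/625 ≈ 0.841600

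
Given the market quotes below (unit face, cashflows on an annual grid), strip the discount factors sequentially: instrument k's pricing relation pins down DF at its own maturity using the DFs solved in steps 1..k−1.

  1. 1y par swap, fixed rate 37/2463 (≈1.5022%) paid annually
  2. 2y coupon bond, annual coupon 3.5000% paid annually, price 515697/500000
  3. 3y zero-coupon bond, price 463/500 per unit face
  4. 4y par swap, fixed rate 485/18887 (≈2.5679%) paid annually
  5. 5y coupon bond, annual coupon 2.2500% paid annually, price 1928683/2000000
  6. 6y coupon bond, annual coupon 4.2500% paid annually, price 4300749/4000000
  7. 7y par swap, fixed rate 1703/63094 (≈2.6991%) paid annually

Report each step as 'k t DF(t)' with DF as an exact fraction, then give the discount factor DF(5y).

1 1 2463/2500
2 2 602/625
3 3 463/500
4 4 903/1000
5 5 43/50
6 6 8423/10000
7 7 8297/10000
DF(5y) = 43/50 ≈ 0.860000

step 1 [1y] swap r/1=37/2463: DF=(1 − 37/2463·(0))/(1+37/2463) = 2463/2500 ≈ 0.985200
step 2 [2y] bond c/1=7/200: DF=(515697/500000 − 7/200·(0.985200))/(1+7/200) = 602/625 ≈ 0.963200
step 3 [3y] zero: DF = P = 463/500 ≈ 0.926000
step 4 [4y] swap r/1=485/18887: DF=(1 − 485/18887·(0.985200+0.963200+0.926000))/(1+485/18887) = 903/1000 ≈ 0.903000
step 5 [5y] bond c/1=9/400: DF=(1928683/2000000 − 9/400·(0.985200+0.963200+0.926000+0.903000))/(1+9/400) = 43/50 ≈ 0.860000
step 6 [6y] bond c/1=17/400: DF=(4300749/4000000 − 17/400·(0.985200+0.963200+0.926000+0.903000+0.860000))/(1+17/400) = 8423/10000 ≈ 0.842300
step 7 [7y] swap r/1=1703/63094: DF=(1 − 1703/63094·(0.985200+0.963200+0.926000+0.903000+0.860000+0.842300))/(1+1703/63094) = 8297/10000 ≈ 0.829700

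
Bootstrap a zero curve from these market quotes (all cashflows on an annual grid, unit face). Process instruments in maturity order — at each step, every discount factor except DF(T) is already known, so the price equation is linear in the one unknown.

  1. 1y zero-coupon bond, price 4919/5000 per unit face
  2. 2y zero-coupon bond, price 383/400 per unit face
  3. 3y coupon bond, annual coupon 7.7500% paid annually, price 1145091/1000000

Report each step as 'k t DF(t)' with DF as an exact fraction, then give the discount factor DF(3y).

1 1 4919/5000
2 2 383/400
3 3 9231/10000
DF(3y) = 9231/10000 ≈ 0.923100

step 1 [1y] zero: DF = P = 4919/5000 ≈ 0.983800
step 2 [2y] zero: DF = P = 383/400 ≈ 0.957500
step 3 [3y] bond c/1=31/400: DF=(1145091/1000000 − 31/400·(0.983800+0.957500))/(1+31/400) = 9231/10000 ≈ 0.923100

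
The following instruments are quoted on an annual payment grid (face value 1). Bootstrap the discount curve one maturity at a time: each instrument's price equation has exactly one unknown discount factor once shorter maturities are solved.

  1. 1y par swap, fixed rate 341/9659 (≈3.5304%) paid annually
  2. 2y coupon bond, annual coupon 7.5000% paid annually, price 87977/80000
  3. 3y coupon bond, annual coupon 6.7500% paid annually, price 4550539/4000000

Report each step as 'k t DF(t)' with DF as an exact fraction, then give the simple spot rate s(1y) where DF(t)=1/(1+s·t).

step 1 [1y] swap r/1=341/9659: DF=(1 − 341/9659·(0))/(1+341/9659) = 9659/10000 ≈ 0.965900
step 2 [2y] bond c/1=3/40: DF=(87977/80000 − 3/40·(0.965900))/(1+3/40) = 2389/2500 ≈ 0.955600
step 3 [3y] bond c/1=27/400: DF=(4550539/4000000 − 27/400·(0.965900+0.955600))/(1+27/400) = 4721/5000 ≈ 0.944200

1 1 9659/10000
2 2 2389/2500
3 3 4721/5000
s(1y) = (1/(9659/10000) − 1)/(1) = 341/9659 ≈ 3.5304%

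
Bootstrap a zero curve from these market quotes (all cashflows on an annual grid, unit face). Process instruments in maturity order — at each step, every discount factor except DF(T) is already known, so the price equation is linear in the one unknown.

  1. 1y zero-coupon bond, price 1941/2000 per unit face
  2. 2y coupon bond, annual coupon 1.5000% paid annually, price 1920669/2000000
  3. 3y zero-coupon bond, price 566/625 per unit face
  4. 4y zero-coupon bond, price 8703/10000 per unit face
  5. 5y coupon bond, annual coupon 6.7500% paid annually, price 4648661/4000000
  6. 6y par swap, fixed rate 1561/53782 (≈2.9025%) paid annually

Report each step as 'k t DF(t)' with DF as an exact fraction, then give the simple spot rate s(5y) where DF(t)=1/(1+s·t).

1 1 1941/2000
2 2 4659/5000
3 3 566/625
4 4 8703/10000
5 5 8561/10000
6 6 8439/10000
s(5y) = (1/(8561/10000) − 1)/(5) = 1439/42805 ≈ 3.3618%

step 1 [1y] zero: DF = P = 1941/2000 ≈ 0.970500
step 2 [2y] bond c/1=3/200: DF=(1920669/2000000 − 3/200·(0.970500))/(1+3/200) = 4659/5000 ≈ 0.931800
step 3 [3y] zero: DF = P = 566/625 ≈ 0.905600
step 4 [4y] zero: DF = P = 8703/10000 ≈ 0.870300
step 5 [5y] bond c/1=27/400: DF=(4648661/4000000 − 27/400·(0.970500+0.931800+0.905600+0.870300))/(1+27/400) = 8561/10000 ≈ 0.856100
step 6 [6y] swap r/1=1561/53782: DF=(1 − 1561/53782·(0.970500+0.931800+0.905600+0.870300+0.856100))/(1+1561/53782) = 8439/10000 ≈ 0.843900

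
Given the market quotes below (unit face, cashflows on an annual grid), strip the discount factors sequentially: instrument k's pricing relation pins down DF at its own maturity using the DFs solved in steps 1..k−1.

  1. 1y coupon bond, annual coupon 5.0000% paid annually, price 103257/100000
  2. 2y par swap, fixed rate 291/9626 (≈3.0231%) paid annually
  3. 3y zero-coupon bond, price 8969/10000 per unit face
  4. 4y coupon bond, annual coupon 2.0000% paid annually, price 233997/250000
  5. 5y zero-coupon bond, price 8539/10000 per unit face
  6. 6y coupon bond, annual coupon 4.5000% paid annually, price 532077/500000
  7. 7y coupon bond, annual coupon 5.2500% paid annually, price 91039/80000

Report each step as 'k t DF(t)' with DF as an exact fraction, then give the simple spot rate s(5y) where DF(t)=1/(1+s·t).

1 1 4917/5000
2 2 4709/5000
3 3 8969/10000
4 4 8623/10000
5 5 8539/10000
6 6 8229/10000
7 7 4069/5000
s(5y) = (1/(8539/10000) − 1)/(5) = 1461/42695 ≈ 3.4219%

step 1 [1y] bond c/1=1/20: DF=(103257/100000 − 1/20·(0))/(1+1/20) = 4917/5000 ≈ 0.983400
step 2 [2y] swap r/1=291/9626: DF=(1 − 291/9626·(0.983400))/(1+291/9626) = 4709/5000 ≈ 0.941800
step 3 [3y] zero: DF = P = 8969/10000 ≈ 0.896900
step 4 [4y] bond c/1=1/50: DF=(233997/250000 − 1/50·(0.983400+0.941800+0.896900))/(1+1/50) = 8623/10000 ≈ 0.862300
step 5 [5y] zero: DF = P = 8539/10000 ≈ 0.853900
step 6 [6y] bond c/1=9/200: DF=(532077/500000 − 9/200·(0.983400+0.941800+0.896900+0.862300+0.853900))/(1+9/200) = 8229/10000 ≈ 0.822900
step 7 [7y] bond c/1=21/400: DF=(91039/80000 − 21/400·(0.983400+0.941800+0.896900+0.862300+0.853900+0.822900))/(1+21/400) = 4069/5000 ≈ 0.813800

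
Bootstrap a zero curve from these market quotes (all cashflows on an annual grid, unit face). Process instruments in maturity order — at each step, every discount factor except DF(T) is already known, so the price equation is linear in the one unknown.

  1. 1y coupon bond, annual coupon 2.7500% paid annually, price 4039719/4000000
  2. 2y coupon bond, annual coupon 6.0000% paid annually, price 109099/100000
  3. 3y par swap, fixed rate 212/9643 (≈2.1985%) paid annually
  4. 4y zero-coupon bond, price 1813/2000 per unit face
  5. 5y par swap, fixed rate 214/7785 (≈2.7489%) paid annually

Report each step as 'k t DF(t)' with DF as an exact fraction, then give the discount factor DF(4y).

step 1 [1y] bond c/1=11/400: DF=(4039719/4000000 − 11/400·(0))/(1+11/400) = 9829/10000 ≈ 0.982900
step 2 [2y] bond c/1=3/50: DF=(109099/100000 − 3/50·(0.982900))/(1+3/50) = 1217/1250 ≈ 0.973600
step 3 [3y] swap r/1=212/9643: DF=(1 − 212/9643·(0.982900+0.973600))/(1+212/9643) = 2341/2500 ≈ 0.936400
step 4 [4y] zero: DF = P = 1813/2000 ≈ 0.906500
step 5 [5y] swap r/1=214/7785: DF=(1 − 214/7785·(0.982900+0.973600+0.936400+0.906500))/(1+214/7785) = 2179/2500 ≈ 0.871600

1 1 9829/10000
2 2 1217/1250
3 3 2341/2500
4 4 1813/2000
5 5 2179/2500
DF(4y) = 1813/2000 ≈ 0.906500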